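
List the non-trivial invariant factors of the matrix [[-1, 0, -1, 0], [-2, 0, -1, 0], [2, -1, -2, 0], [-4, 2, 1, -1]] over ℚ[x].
The Jordan structure of A has elementary divisors (x + 1)^3, (x + 1). Arranging the block sizes at each eigenvalue in decreasing order and taking row products gives the invariant factors.

Invariant factors (smallest first, each dividing the next): x + 1, (x + 1)^3.

Check: the last factor (x + 1)^3 is the minimal polynomial, and the product (x + 1)^4 is the characteristic polynomial.

x + 1, (x + 1)^3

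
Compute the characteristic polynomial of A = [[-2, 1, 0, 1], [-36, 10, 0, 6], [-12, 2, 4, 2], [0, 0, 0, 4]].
χ_A(x) = (x - 4)^4

xI - A = [[x + 2, -1, 0, -1], [36, x - 10, 0, -6], [12, -2, x - 4, -2], [0, 0, 0, x - 4]].

Expanding det(xI - A) along the first row:
det(xI - A) = + (x + 2)·det([[x - 10, 0, -6], [-2, x - 4, -2], [0, 0, x - 4]]) - (-1)·det([[36, 0, -6], [12, x - 4, -2], [0, 0, x - 4]]) + (0)·det([[36, x - 10, -6], [12, -2, -2], [0, 0, x - 4]]) - (-1)·det([[36, x - 10, 0], [12, -2, x - 4], [0, 0, 0]]).

Evaluating gives χ_A(x) = x^4 - 16x^3 + 96x^2 - 256x + 256 = (x - 4)^4.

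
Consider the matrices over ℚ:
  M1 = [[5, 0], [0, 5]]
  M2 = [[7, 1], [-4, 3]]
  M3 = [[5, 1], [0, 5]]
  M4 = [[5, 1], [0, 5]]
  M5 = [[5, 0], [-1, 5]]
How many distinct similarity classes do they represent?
2 classes: {M1}, {M2, M3, M4, M5}

Characteristic polynomials: χ_{M1} = (x - 5)^2, χ_{M2} = (x - 5)^2, χ_{M3} = (x - 5)^2, χ_{M4} = (x - 5)^2, χ_{M5} = (x - 5)^2.

{M1}: invariant factors x - 5, x - 5.

{M2, M3, M4, M5}: invariant factors (x - 5)^2.

Matrices are similar if and only if their invariant-factor lists agree; the partition into similarity classes is {M1}, {M2, M3, M4, M5}.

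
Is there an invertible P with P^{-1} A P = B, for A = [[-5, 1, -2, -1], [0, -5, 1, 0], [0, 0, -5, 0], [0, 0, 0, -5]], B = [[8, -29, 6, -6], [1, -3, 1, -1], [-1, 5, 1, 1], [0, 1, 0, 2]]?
trace(A) = -20 but trace(B) = 8. The trace is a similarity invariant, so A and B are not similar.

No.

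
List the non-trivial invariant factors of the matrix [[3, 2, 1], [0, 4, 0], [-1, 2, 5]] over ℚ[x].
The Jordan structure of A has elementary divisors (x - 4)^2, (x - 4). Arranging the block sizes at each eigenvalue in decreasing order and taking row products gives the invariant factors.

Invariant factors (smallest first, each dividing the next): x - 4, (x - 4)^2.

Check: the last factor (x - 4)^2 is the minimal polynomial, and the product (x - 4)^3 is the characteristic polynomial.

x - 4, (x - 4)^2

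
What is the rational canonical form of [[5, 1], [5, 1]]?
R = [[0, 0], [1, 6]]

The invariant factors of A (the non-unit diagonal entries of the Smith normal form of xI - A over ℚ[x]) are x(x - 6), each dividing the next. The characteristic polynomial is their product, x(x - 6).

The rational canonical form is the block-diagonal matrix of companion matrices C(f_i):
R = [[0, 0], [1, 6]].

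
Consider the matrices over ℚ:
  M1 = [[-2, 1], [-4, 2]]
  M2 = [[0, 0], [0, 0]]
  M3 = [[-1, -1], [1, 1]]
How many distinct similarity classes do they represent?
2 classes: {M1, M3}, {M2}

Characteristic polynomials: χ_{M1} = x^2, χ_{M2} = x^2, χ_{M3} = x^2.

{M1, M3}: invariant factors x^2.

{M2}: invariant factors x, x.

Matrices are similar if and only if their invariant-factor lists agree; the partition into similarity classes is {M1, M3}, {M2}.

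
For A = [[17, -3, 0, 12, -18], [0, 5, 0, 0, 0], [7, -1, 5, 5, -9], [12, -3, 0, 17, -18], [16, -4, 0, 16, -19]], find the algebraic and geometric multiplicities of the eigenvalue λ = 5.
algebraic multiplicity 5, geometric multiplicity 3

The characteristic polynomial is (x - 5)^5, so the factor x - 5 appears with exponent 5: the algebraic multiplicity is 5.

rank(A - 5I) = 2, so the eigenspace has dimension 5 - 2 = 3: the geometric multiplicity is 3.

Since 3 < 5, A is not diagonalizable.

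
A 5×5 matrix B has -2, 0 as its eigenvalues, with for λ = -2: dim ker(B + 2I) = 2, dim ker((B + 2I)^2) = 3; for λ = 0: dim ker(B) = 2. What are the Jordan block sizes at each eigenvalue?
λ = -2: successive nullity increments [2, 1] count blocks of size ≥ k; block sizes are [2, 1].
λ = 0: successive nullity increments [2] count blocks of size ≥ k; block sizes are [1, 1].

Jordan blocks: (-2, 2), (-2, 1), (0, 1), (0, 1)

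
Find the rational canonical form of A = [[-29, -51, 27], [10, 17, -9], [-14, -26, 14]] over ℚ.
The invariant factors of A (the non-unit diagonal entries of the Smith normal form of xI - A over ℚ[x]) are (x - 4)(x + 1)^2, each dividing the next. The characteristic polynomial is their product, (x - 4)(x + 1)^2.

The rational canonical form is the block-diagonal matrix of companion matrices C(f_i):
R = [[0, 0, 4], [1, 0, 7], [0, 1, 2]].

R = [[0, 0, 4], [1, 0, 7], [0, 1, 2]]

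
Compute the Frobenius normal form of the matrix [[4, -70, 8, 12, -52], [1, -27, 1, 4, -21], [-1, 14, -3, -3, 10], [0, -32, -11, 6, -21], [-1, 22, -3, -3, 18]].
The invariant factors of A (the non-unit diagonal entries of the Smith normal form of xI - A over ℚ[x]) are x^2 + 3x - 2, (x - 4)(x^2 + 3x - 2), each dividing the next. The characteristic polynomial is their product, (x - 4)(x^2 + 3x - 2)^2.

The rational canonical form is the block-diagonal matrix of companion matrices C(f_i):
R = [[0, 2, 0, 0, 0], [1, -3, 0, 0, 0], [0, 0, 0, 0, -8], [0, 0, 1, 0, 14], [0, 0, 0, 1, 1]].

Note the characteristic polynomial does not split into linear factors over ℚ, so A has no Jordan form over ℚ; the rational canonical form exists over any field.

R = [[0, 2, 0, 0, 0], [1, -3, 0, 0, 0], [0, 0, 0, 0, -8], [0, 0, 1, 0, 14], [0, 0, 0, 1, 1]]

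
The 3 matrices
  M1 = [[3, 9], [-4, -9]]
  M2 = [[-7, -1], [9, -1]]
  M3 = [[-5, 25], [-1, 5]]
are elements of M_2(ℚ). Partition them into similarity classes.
3 classes: {M1}, {M2}, {M3}

Characteristic polynomials: χ_{M1} = (x + 3)^2, χ_{M2} = (x + 4)^2, χ_{M3} = x^2.

{M1}: invariant factors (x + 3)^2.

{M2}: invariant factors (x + 4)^2.

{M3}: invariant factors x^2.

Matrices are similar if and only if their invariant-factor lists agree; the partition into similarity classes is {M1}, {M2}, {M3}.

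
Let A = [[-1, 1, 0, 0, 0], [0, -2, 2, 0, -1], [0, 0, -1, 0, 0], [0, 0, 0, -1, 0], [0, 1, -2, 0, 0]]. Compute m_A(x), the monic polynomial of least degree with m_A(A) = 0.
m_A(x) = (x + 1)^3

The characteristic polynomial factors as (x + 1)^5. The minimal polynomial is ∏(x - λ)^{k_λ} where k_λ is the size of the largest Jordan block at λ.

For λ = -1: rank(A + I) = 2, and the largest Jordan block has size 3 (the smallest k with rank((A + I)^k) = rank((A + I)^(k+1))).

So m_A(x) = (x + 1)^3.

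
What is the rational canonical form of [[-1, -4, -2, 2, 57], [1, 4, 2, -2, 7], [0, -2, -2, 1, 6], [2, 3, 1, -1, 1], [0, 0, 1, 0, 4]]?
R = [[0, 0, 0, 0, 64], [1, 0, 0, 0, -16], [0, 1, 0, 0, -32], [0, 0, 1, 0, 8], [0, 0, 0, 1, 4]]

The invariant factors of A (the non-unit diagonal entries of the Smith normal form of xI - A over ℚ[x]) are (x - 4)(x - 2)^2(x + 2)^2, each dividing the next. The characteristic polynomial is their product, (x - 4)(x - 2)^2(x + 2)^2.

The rational canonical form is the block-diagonal matrix of companion matrices C(f_i):
R = [[0, 0, 0, 0, 64], [1, 0, 0, 0, -16], [0, 1, 0, 0, -32], [0, 0, 1, 0, 8], [0, 0, 0, 1, 4]].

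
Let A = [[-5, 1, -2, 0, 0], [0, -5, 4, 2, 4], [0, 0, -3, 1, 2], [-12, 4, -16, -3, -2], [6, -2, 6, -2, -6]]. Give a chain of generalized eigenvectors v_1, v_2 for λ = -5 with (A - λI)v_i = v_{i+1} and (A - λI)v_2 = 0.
v_1 = [[0, 1, 0, 0, 0]]^T, v_2 = [[1, 0, 0, 4, -2]]^T

We seek v_1 ∈ ker((A + 5I)^2) \ ker(A + 5I), then set v_{i+1} = (A + 5I) v_i.

One such chain is v_1 = [[0, 1, 0, 0, 0]]^T, v_2 = [[1, 0, 0, 4, -2]]^T. Check: (A + 5I) v_2 = [[0, 0, 0, 0, 0]]^T = 0.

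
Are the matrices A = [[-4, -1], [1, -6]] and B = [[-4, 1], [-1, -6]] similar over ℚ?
Yes.

Two matrices over a field are similar if and only if they have the same invariant factors.

Both A and B have characteristic polynomial (x + 5)^2 and minimal polynomial (x + 5)^2. Computing further, both have invariant factors (x + 5)^2. Hence A and B are similar.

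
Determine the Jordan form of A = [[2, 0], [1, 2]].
J = [[2, 1], [0, 2]]

The characteristic polynomial is det(xI - A) = (x - 2)^2, so the eigenvalues are 2 (algebraic multiplicity 2).

For λ = 2: rank(A - 2I) = 1, rank((A - 2I)^2) = 0. The eigenspace has dimension 2 - 1 = 1, so there is 1 Jordan block; the rank sequence gives block sizes [2].

Assembling the blocks gives the Jordan form J above.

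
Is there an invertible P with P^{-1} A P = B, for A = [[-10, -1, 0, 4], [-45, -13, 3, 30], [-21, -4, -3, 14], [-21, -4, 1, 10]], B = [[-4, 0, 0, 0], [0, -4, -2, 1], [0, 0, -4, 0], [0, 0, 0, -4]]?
No.

Both have characteristic polynomial (x + 4)^4, but the minimal polynomial of A is (x + 4)^3 while the minimal polynomial of B is (x + 4)^2. The minimal polynomial is a similarity invariant, so A and B are not similar.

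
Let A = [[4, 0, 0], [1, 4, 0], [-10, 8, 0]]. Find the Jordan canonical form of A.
J = [[0, 0, 0], [0, 4, 1], [0, 0, 4]]

The characteristic polynomial is det(xI - A) = x(x - 4)^2, so the eigenvalues are 0 (algebraic multiplicity 1), 4 (algebraic multiplicity 2).

For λ = 0: algebraic multiplicity 1 gives one 1×1 block.

For λ = 4: rank(A - 4I) = 2, rank((A - 4I)^2) = 1. The eigenspace has dimension 3 - 2 = 1, so there is 1 Jordan block; the rank sequence gives block sizes [2].

Assembling the blocks gives the Jordan form J above.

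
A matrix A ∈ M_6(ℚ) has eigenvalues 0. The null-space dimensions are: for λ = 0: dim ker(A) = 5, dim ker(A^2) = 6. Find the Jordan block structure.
Jordan blocks: (0, 2), (0, 1), (0, 1), (0, 1), (0, 1)

λ = 0: successive nullity increments [5, 1] count blocks of size ≥ k; block sizes are [2, 1, 1, 1, 1].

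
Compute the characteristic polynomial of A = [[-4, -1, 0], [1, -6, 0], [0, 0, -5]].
xI - A = [[x + 4, 1, 0], [-1, x + 6, 0], [0, 0, x + 5]].

Expanding det(xI - A) along the first row:
det(xI - A) = + (x + 4)·det([[x + 6, 0], [0, x + 5]]) - (1)·det([[-1, 0], [0, x + 5]]) + (0)·det([[-1, x + 6], [0, 0]]).

Evaluating gives χ_A(x) = x^3 + 15x^2 + 75x + 125 = (x + 5)^3.

χ_A(x) = (x + 5)^3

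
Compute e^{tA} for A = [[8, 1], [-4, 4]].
A has Jordan form J = [[6, 1], [0, 6]] with A = PJP^{-1}, so e^{tA} = P e^{tJ} P^{-1}.

For a Jordan block J_k(λ), e^{tJ_k(λ)} = e^{λt} · (I + tN + t^2 N^2/2! + ... + t^{k-1} N^{k-1}/(k-1)!) where N is the nilpotent superdiagonal part.

Assembling the blocks and conjugating back gives the entries of e^{tA} as shown above.

e^{tA} = [[(2*t + 1)*e^{6*t}, t*e^{6*t}], [-4*t*e^{6*t}, (1 - 2*t)*e^{6*t}]]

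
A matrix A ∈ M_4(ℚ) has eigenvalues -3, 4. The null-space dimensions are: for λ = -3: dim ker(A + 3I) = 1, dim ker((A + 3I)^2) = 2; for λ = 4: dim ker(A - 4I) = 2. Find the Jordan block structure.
Jordan blocks: (-3, 2), (4, 1), (4, 1)

λ = -3: successive nullity increments [1, 1] count blocks of size ≥ k; block sizes are [2].
λ = 4: successive nullity increments [2] count blocks of size ≥ k; block sizes are [1, 1].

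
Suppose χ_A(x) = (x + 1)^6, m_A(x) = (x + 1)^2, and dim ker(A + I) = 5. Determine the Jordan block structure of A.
λ = -1: algebraic multiplicity 6 (exponent in χ_A), largest block size 2 (exponent in m_A), 5 blocks (geometric multiplicity). These force block sizes [2, 1, 1, 1, 1].

Jordan blocks: (-1, 2), (-1, 1), (-1, 1), (-1, 1), (-1, 1)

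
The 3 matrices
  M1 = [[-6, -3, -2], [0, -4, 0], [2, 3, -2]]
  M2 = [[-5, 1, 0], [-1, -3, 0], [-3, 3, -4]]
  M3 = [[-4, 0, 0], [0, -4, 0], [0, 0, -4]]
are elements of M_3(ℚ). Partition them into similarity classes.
Characteristic polynomials: χ_{M1} = (x + 4)^3, χ_{M2} = (x + 4)^3, χ_{M3} = (x + 4)^3.

{M1, M2}: invariant factors x + 4, (x + 4)^2.

{M3}: invariant factors x + 4, x + 4, x + 4.

Matrices are similar if and only if their invariant-factor lists agree; the partition into similarity classes is {M1, M2}, {M3}.

2 classes: {M1, M2}, {M3}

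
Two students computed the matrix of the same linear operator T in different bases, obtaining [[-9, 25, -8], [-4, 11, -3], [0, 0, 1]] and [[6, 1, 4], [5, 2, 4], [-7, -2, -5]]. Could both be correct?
Yes.

Two matrices over a field are similar if and only if they have the same invariant factors.

Both A and B have characteristic polynomial (x - 1)^3 and minimal polynomial (x - 1)^3. Computing further, both have invariant factors (x - 1)^3. Hence A and B are similar.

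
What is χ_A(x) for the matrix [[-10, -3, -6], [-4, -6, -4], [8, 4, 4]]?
xI - A = [[x + 10, 3, 6], [4, x + 6, 4], [-8, -4, x - 4]].

Expanding det(xI - A) along the first row:
det(xI - A) = + (x + 10)·det([[x + 6, 4], [-4, x - 4]]) - (3)·det([[4, 4], [-8, x - 4]]) + (6)·det([[4, x + 6], [-8, -4]]).

Evaluating gives χ_A(x) = x^3 + 12x^2 + 48x + 64 = (x + 4)^3.

χ_A(x) = (x + 4)^3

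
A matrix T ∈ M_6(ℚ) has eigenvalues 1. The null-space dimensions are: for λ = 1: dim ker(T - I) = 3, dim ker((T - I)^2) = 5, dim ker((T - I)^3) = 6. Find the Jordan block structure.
Jordan blocks: (1, 3), (1, 2), (1, 1)

λ = 1: successive nullity increments [3, 2, 1] count blocks of size ≥ k; block sizes are [3, 2, 1].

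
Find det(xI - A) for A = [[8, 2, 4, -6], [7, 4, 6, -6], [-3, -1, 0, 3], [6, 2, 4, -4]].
χ_A(x) = (x - 2)^4

xI - A = [[x - 8, -2, -4, 6], [-7, x - 4, -6, 6], [3, 1, x, -3], [-6, -2, -4, x + 4]].

Expanding det(xI - A) along the first row:
det(xI - A) = + (x - 8)·det([[x - 4, -6, 6], [1, x, -3], [-2, -4, x + 4]]) - (-2)·det([[-7, -6, 6], [3, x, -3], [-6, -4, x + 4]]) + (-4)·det([[-7, x - 4, 6], [3, 1, -3], [-6, -2, x + 4]]) - (6)·det([[-7, x - 4, -6], [3, 1, x], [-6, -2, -4]]).

Evaluating gives χ_A(x) = x^4 - 8x^3 + 24x^2 - 32x + 16 = (x - 2)^4.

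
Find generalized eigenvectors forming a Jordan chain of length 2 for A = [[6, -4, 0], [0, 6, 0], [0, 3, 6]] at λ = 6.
v_1 = [[0, 1, 1]]^T, v_2 = [[-4, 0, 3]]^T

We seek v_1 ∈ ker((A - 6I)^2) \ ker(A - 6I), then set v_{i+1} = (A - 6I) v_i.

One such chain is v_1 = [[0, 1, 1]]^T, v_2 = [[-4, 0, 3]]^T. Check: (A - 6I) v_2 = [[0, 0, 0]]^T = 0.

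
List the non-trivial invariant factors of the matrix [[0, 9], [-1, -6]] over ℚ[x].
The Jordan structure of A has elementary divisors (x + 3)^2. Arranging the block sizes at each eigenvalue in decreasing order and taking row products gives the invariant factors.

Invariant factors (smallest first, each dividing the next): (x + 3)^2.

Check: the last factor (x + 3)^2 is the minimal polynomial, and the product (x + 3)^2 is the characteristic polynomial.

(x + 3)^2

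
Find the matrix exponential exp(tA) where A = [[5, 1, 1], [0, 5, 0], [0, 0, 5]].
e^{tA} = [[e^{5*t}, t*e^{5*t}, t*e^{5*t}], [0, e^{5*t}, 0], [0, 0, e^{5*t}]]

A has Jordan form J = [[5, 1, 0], [0, 5, 0], [0, 0, 5]] with A = PJP^{-1}, so e^{tA} = P e^{tJ} P^{-1}.

For a Jordan block J_k(λ), e^{tJ_k(λ)} = e^{λt} · (I + tN + t^2 N^2/2! + ... + t^{k-1} N^{k-1}/(k-1)!) where N is the nilpotent superdiagonal part.

Assembling the blocks and conjugating back gives the entries of e^{tA} as shown above.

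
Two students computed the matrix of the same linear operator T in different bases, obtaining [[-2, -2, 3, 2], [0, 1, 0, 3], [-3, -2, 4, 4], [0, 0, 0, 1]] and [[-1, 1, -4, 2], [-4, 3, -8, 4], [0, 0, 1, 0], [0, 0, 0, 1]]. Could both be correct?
Both have characteristic polynomial (x - 1)^4 and minimal polynomial (x - 1)^2. But rank(A - I) = 2 for A while rank(B - I) = 1 for B, so the number of Jordan blocks at λ = 1 differs. A and B are not similar.

No.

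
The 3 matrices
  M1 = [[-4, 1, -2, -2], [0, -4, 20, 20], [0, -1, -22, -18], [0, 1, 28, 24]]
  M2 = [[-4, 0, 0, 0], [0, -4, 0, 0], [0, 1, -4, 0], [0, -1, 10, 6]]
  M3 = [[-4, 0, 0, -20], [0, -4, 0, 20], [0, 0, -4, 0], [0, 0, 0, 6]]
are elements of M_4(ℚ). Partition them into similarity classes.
2 classes: {M1, M2}, {M3}

Characteristic polynomials: χ_{M1} = (x - 6)(x + 4)^3, χ_{M2} = (x - 6)(x + 4)^3, χ_{M3} = (x - 6)(x + 4)^3.

{M1, M2}: invariant factors x + 4, (x - 6)(x + 4)^2.

{M3}: invariant factors x + 4, x + 4, (x - 6)(x + 4).

Matrices are similar if and only if their invariant-factor lists agree; the partition into similarity classes is {M1, M2}, {M3}.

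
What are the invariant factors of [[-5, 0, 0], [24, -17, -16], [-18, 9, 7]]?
x + 5, (x + 5)^2

The Jordan structure of A has elementary divisors (x + 5)^2, (x + 5). Arranging the block sizes at each eigenvalue in decreasing order and taking row products gives the invariant factors.

Invariant factors (smallest first, each dividing the next): x + 5, (x + 5)^2.

Check: the last factor (x + 5)^2 is the minimal polynomial, and the product (x + 5)^3 is the characteristic polynomial.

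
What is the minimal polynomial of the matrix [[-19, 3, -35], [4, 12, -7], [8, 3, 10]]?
The characteristic polynomial factors as (x - 3)^2(x + 3). The minimal polynomial is ∏(x - λ)^{k_λ} where k_λ is the size of the largest Jordan block at λ.

For λ = -3: rank(A + 3I) = 2, and the largest Jordan block has size 1 (the smallest k with rank((A + 3I)^k) = rank((A + 3I)^(k+1))).
For λ = 3: rank(A - 3I) = 2, and the largest Jordan block has size 2 (the smallest k with rank((A - 3I)^k) = rank((A - 3I)^(k+1))).

So m_A(x) = (x - 3)^2(x + 3).

m_A(x) = (x - 3)^2(x + 3)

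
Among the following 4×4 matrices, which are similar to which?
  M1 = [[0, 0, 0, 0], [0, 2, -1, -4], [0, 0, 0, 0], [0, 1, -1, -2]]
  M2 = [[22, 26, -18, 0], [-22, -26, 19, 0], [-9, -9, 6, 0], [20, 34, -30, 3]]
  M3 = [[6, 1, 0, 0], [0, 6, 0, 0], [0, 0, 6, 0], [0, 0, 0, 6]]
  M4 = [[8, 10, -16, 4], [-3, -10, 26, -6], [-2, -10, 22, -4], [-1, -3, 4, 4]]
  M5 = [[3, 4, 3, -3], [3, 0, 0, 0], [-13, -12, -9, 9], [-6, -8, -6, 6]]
4 classes: {M1, M5}, {M2}, {M3}, {M4}

Characteristic polynomials: χ_{M1} = x^4, χ_{M2} = (x - 3)^3(x + 4), χ_{M3} = (x - 6)^4, χ_{M4} = (x - 6)^4, χ_{M5} = x^4.

{M1, M5}: invariant factors x, x^3.

{M2}: invariant factors x - 3, (x - 3)^2(x + 4).

{M3}: invariant factors x - 6, x - 6, (x - 6)^2.

{M4}: invariant factors x - 6, (x - 6)^3.

Matrices are similar if and only if their invariant-factor lists agree; the partition into similarity classes is {M1, M5}, {M2}, {M3}, {M4}.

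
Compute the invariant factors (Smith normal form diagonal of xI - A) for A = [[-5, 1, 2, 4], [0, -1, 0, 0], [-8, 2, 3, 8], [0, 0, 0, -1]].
The Jordan structure of A has elementary divisors (x + 1)^2, (x + 1), (x + 1). Arranging the block sizes at each eigenvalue in decreasing order and taking row products gives the invariant factors.

Invariant factors (smallest first, each dividing the next): x + 1, x + 1, (x + 1)^2.

Check: the last factor (x + 1)^2 is the minimal polynomial, and the product (x + 1)^4 is the characteristic polynomial.

x + 1, x + 1, (x + 1)^2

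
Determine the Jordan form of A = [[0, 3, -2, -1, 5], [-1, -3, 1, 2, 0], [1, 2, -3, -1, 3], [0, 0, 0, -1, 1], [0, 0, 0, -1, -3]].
The characteristic polynomial is det(xI - A) = (x + 2)^5, so the eigenvalues are -2 (algebraic multiplicity 5).

For λ = -2: rank(A + 2I) = 3, rank((A + 2I)^2) = 1, rank((A + 2I)^3) = 0. The eigenspace has dimension 5 - 3 = 2, so there are 2 Jordan blocks; the rank sequence gives block sizes [3, 2].

Assembling the blocks gives the Jordan form J above.

J = [[-2, 1, 0, 0, 0], [0, -2, 1, 0, 0], [0, 0, -2, 0, 0], [0, 0, 0, -2, 1], [0, 0, 0, 0, -2]]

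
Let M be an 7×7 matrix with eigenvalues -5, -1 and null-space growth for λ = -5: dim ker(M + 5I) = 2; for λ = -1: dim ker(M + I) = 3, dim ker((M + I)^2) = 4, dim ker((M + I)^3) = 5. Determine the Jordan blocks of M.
λ = -5: successive nullity increments [2] count blocks of size ≥ k; block sizes are [1, 1].
λ = -1: successive nullity increments [3, 1, 1] count blocks of size ≥ k; block sizes are [3, 1, 1].

Jordan blocks: (-5, 1), (-5, 1), (-1, 3), (-1, 1), (-1, 1)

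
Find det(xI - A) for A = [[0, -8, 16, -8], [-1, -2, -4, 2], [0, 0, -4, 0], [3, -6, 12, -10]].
xI - A = [[x, 8, -16, 8], [1, x + 2, 4, -2], [0, 0, x + 4, 0], [-3, 6, -12, x + 10]].

Expanding det(xI - A) along the first row:
det(xI - A) = + (x)·det([[x + 2, 4, -2], [0, x + 4, 0], [6, -12, x + 10]]) - (8)·det([[1, 4, -2], [0, x + 4, 0], [-3, -12, x + 10]]) + (-16)·det([[1, x + 2, -2], [0, 0, 0], [-3, 6, x + 10]]) - (8)·det([[1, x + 2, 4], [0, 0, x + 4], [-3, 6, -12]]).

Evaluating gives χ_A(x) = x^4 + 16x^3 + 96x^2 + 256x + 256 = (x + 4)^4.

χ_A(x) = (x + 4)^4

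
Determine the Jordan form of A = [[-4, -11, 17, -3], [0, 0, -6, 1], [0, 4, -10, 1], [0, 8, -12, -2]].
J = [[-4, 1, 0, 0], [0, -4, 0, 0], [0, 0, -4, 1], [0, 0, 0, -4]]

The characteristic polynomial is det(xI - A) = (x + 4)^4, so the eigenvalues are -4 (algebraic multiplicity 4).

For λ = -4: rank(A + 4I) = 2, rank((A + 4I)^2) = 0. The eigenspace has dimension 4 - 2 = 2, so there are 2 Jordan blocks; the rank sequence gives block sizes [2, 2].

Assembling the blocks gives the Jordan form J above.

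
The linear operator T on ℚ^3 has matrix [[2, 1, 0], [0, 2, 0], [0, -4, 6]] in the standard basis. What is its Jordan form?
J = [[2, 1, 0], [0, 2, 0], [0, 0, 6]]

The characteristic polynomial is det(xI - A) = (x - 6)(x - 2)^2, so the eigenvalues are 2 (algebraic multiplicity 2), 6 (algebraic multiplicity 1).

For λ = 2: rank(A - 2I) = 2, rank((A - 2I)^2) = 1. The eigenspace has dimension 3 - 2 = 1, so there is 1 Jordan block; the rank sequence gives block sizes [2].

For λ = 6: algebraic multiplicity 1 gives one 1×1 block.

Assembling the blocks gives the Jordan form J above.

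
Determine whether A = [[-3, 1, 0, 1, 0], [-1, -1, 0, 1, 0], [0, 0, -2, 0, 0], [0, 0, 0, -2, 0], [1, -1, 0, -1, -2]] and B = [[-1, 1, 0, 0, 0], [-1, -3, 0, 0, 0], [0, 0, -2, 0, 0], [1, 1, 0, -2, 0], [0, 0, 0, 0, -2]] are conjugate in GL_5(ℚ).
Two matrices over a field are similar if and only if they have the same invariant factors.

Both A and B have characteristic polynomial (x + 2)^5 and minimal polynomial (x + 2)^2. Computing further, both have invariant factors x + 2, x + 2, x + 2, (x + 2)^2. Hence A and B are similar.

Yes.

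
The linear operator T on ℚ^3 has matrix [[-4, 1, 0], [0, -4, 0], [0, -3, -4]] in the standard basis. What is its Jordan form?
The characteristic polynomial is det(xI - A) = (x + 4)^3, so the eigenvalues are -4 (algebraic multiplicity 3).

For λ = -4: rank(A + 4I) = 1, rank((A + 4I)^2) = 0. The eigenspace has dimension 3 - 1 = 2, so there are 2 Jordan blocks; the rank sequence gives block sizes [2, 1].

Assembling the blocks gives the Jordan form J above.

J = [[-4, 1, 0], [0, -4, 0], [0, 0, -4]]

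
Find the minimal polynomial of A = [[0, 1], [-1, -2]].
The characteristic polynomial factors as (x + 1)^2. The minimal polynomial is ∏(x - λ)^{k_λ} where k_λ is the size of the largest Jordan block at λ.

For λ = -1: rank(A + I) = 1, and the largest Jordan block has size 2 (the smallest k with rank((A + I)^k) = rank((A + I)^(k+1))).

So m_A(x) = (x + 1)^2.

m_A(x) = (x + 1)^2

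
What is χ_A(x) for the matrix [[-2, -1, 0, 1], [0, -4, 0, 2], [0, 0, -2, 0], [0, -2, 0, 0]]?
χ_A(x) = (x + 2)^4

xI - A = [[x + 2, 1, 0, -1], [0, x + 4, 0, -2], [0, 0, x + 2, 0], [0, 2, 0, x]].

Expanding det(xI - A) along the first row:
det(xI - A) = + (x + 2)·det([[x + 4, 0, -2], [0, x + 2, 0], [2, 0, x]]) - (1)·det([[0, 0, -2], [0, x + 2, 0], [0, 0, x]]) + (0)·det([[0, x + 4, -2], [0, 0, 0], [0, 2, x]]) - (-1)·det([[0, x + 4, 0], [0, 0, x + 2], [0, 2, 0]]).

Evaluating gives χ_A(x) = x^4 + 8x^3 + 24x^2 + 32x + 16 = (x + 2)^4.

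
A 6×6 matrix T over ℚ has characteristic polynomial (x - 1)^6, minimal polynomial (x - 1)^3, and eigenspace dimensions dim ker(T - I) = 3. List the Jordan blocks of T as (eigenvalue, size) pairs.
Jordan blocks: (1, 3), (1, 2), (1, 1)

λ = 1: algebraic multiplicity 6 (exponent in χ_T), largest block size 3 (exponent in m_T), 3 blocks (geometric multiplicity). These force block sizes [3, 2, 1].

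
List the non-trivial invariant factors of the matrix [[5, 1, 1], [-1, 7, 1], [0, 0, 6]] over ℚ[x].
The Jordan structure of A has elementary divisors (x - 6)^2, (x - 6). Arranging the block sizes at each eigenvalue in decreasing order and taking row products gives the invariant factors.

Invariant factors (smallest first, each dividing the next): x - 6, (x - 6)^2.

Check: the last factor (x - 6)^2 is the minimal polynomial, and the product (x - 6)^3 is the characteristic polynomial.

x - 6, (x - 6)^2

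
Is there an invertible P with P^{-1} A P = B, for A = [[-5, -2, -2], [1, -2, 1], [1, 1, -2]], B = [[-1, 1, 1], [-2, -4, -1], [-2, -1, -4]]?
Two matrices over a field are similar if and only if they have the same invariant factors.

Both A and B have characteristic polynomial (x + 3)^3 and minimal polynomial (x + 3)^2. Computing further, both have invariant factors x + 3, (x + 3)^2. Hence A and B are similar.

Yes.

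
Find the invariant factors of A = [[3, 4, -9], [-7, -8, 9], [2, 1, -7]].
The Jordan structure of A has elementary divisors (x + 4)^3. Arranging the block sizes at each eigenvalue in decreasing order and taking row products gives the invariant factors.

Invariant factors (smallest first, each dividing the next): (x + 4)^3.

Check: the last factor (x + 4)^3 is the minimal polynomial, and the product (x + 4)^3 is the characteristic polynomial.

(x + 4)^3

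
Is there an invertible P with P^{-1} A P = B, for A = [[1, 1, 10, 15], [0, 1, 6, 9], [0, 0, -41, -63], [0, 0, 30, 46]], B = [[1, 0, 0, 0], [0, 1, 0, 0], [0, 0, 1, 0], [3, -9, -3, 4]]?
Both have characteristic polynomial (x - 4)(x - 1)^3, but the minimal polynomial of A is (x - 4)(x - 1)^2 while the minimal polynomial of B is (x - 4)(x - 1). The minimal polynomial is a similarity invariant, so A and B are not similar.

No.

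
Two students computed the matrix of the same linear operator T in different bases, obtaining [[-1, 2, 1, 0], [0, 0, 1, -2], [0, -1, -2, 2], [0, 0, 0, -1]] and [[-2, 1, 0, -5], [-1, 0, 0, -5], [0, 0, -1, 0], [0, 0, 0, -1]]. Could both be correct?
No.

Both have characteristic polynomial (x + 1)^4, but the minimal polynomial of A is (x + 1)^3 while the minimal polynomial of B is (x + 1)^2. The minimal polynomial is a similarity invariant, so A and B are not similar.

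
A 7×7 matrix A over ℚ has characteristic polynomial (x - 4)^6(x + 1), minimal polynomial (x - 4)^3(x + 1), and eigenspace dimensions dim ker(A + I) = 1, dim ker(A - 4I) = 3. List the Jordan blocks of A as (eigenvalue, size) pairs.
λ = -1: algebraic multiplicity 1 (exponent in χ_A), largest block size 1 (exponent in m_A), 1 block (geometric multiplicity). This forces block sizes [1].
λ = 4: algebraic multiplicity 6 (exponent in χ_A), largest block size 3 (exponent in m_A), 3 blocks (geometric multiplicity). These force block sizes [3, 2, 1].

Jordan blocks: (-1, 1), (4, 3), (4, 2), (4, 1)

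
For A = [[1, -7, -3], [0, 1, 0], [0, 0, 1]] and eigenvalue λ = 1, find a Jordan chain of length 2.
v_1 = [[4, 2, -5]]^T, v_2 = [[1, 0, 0]]^T

We seek v_1 ∈ ker((A - I)^2) \ ker(A - I), then set v_{i+1} = (A - I) v_i.

One such chain is v_1 = [[4, 2, -5]]^T, v_2 = [[1, 0, 0]]^T. Check: (A - I) v_2 = [[0, 0, 0]]^T = 0.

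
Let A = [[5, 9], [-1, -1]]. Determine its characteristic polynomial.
χ_A(x) = (x - 2)^2

xI - A = [[x - 5, -9], [1, x + 1]].

Expanding det(xI - A) along the first row:
det(xI - A) = + (x - 5)·det([[x + 1]]) - (-9)·det([[1]]).

Evaluating gives χ_A(x) = x^2 - 4x + 4 = (x - 2)^2.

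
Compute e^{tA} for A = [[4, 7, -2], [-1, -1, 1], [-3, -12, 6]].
A has Jordan form J = [[3, 1, 0], [0, 3, 1], [0, 0, 3]] with A = PJP^{-1}, so e^{tA} = P e^{tJ} P^{-1}.

For a Jordan block J_k(λ), e^{tJ_k(λ)} = e^{λt} · (I + tN + t^2 N^2/2! + ... + t^{k-1} N^{k-1}/(k-1)!) where N is the nilpotent superdiagonal part.

Assembling the blocks and conjugating back gives the entries of e^{tA} as shown above.

e^{tA} = [[(t + 1)*e^{3*t}, t*(3*t + 14)*e^{3*t}/2, t*(-t - 4)*e^{3*t}/2], [-t*e^{3*t}, (-3*t^2 - 8*t + 2)*e^{3*t}/2, t*(t + 2)*e^{3*t}/2], [-3*t*e^{3*t}, 3*t*(-3*t - 8)*e^{3*t}/2, (3*t^2 + 6*t + 2)*e^{3*t}/2]]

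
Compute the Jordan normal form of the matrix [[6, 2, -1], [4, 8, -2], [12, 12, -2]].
J = [[4, 1, 0], [0, 4, 0], [0, 0, 4]]

The characteristic polynomial is det(xI - A) = (x - 4)^3, so the eigenvalues are 4 (algebraic multiplicity 3).

For λ = 4: rank(A - 4I) = 1, rank((A - 4I)^2) = 0. The eigenspace has dimension 3 - 1 = 2, so there are 2 Jordan blocks; the rank sequence gives block sizes [2, 1].

Assembling the blocks gives the Jordan form J above.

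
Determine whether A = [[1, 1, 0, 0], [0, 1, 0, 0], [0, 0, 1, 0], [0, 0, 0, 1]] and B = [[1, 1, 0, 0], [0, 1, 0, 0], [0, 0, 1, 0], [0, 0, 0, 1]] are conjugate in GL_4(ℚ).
Yes.

Two matrices over a field are similar if and only if they have the same invariant factors.

Both A and B have characteristic polynomial (x - 1)^4 and minimal polynomial (x - 1)^2. Computing further, both have invariant factors x - 1, x - 1, (x - 1)^2. Hence A and B are similar.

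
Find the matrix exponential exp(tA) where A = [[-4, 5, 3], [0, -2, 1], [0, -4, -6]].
e^{tA} = [[e^{-4*t}, t*(5 - t)*e^{-4*t}, t*(6 - t)*e^{-4*t}/2], [0, (2*t + 1)*e^{-4*t}, t*e^{-4*t}], [0, -4*t*e^{-4*t}, (1 - 2*t)*e^{-4*t}]]

A has Jordan form J = [[-4, 1, 0], [0, -4, 1], [0, 0, -4]] with A = PJP^{-1}, so e^{tA} = P e^{tJ} P^{-1}.

For a Jordan block J_k(λ), e^{tJ_k(λ)} = e^{λt} · (I + tN + t^2 N^2/2! + ... + t^{k-1} N^{k-1}/(k-1)!) where N is the nilpotent superdiagonal part.

Assembling the blocks and conjugating back gives the entries of e^{tA} as shown above.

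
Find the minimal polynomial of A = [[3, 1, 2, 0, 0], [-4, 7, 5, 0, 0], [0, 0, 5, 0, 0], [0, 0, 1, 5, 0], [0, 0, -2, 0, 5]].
m_A(x) = (x - 5)^3

The characteristic polynomial factors as (x - 5)^5. The minimal polynomial is ∏(x - λ)^{k_λ} where k_λ is the size of the largest Jordan block at λ.

For λ = 5: rank(A - 5I) = 2, and the largest Jordan block has size 3 (the smallest k with rank((A - 5I)^k) = rank((A - 5I)^(k+1))).

So m_A(x) = (x - 5)^3.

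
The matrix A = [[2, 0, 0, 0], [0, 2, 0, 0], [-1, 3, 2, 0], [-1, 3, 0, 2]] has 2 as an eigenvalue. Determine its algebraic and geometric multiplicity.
The characteristic polynomial is (x - 2)^4, so the factor x - 2 appears with exponent 4: the algebraic multiplicity is 4.

rank(A - 2I) = 1, so the eigenspace has dimension 4 - 1 = 3: the geometric multiplicity is 3.

Since 3 < 4, A is not diagonalizable.

algebraic multiplicity 4, geometric multiplicity 3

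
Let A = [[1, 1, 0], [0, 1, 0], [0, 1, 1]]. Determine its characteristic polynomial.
χ_A(x) = (x - 1)^3

xI - A = [[x - 1, -1, 0], [0, x - 1, 0], [0, -1, x - 1]].

Expanding det(xI - A) along the first row:
det(xI - A) = + (x - 1)·det([[x - 1, 0], [-1, x - 1]]) - (-1)·det([[0, 0], [0, x - 1]]) + (0)·det([[0, x - 1], [0, -1]]).

Evaluating gives χ_A(x) = x^3 - 3x^2 + 3x - 1 = (x - 1)^3.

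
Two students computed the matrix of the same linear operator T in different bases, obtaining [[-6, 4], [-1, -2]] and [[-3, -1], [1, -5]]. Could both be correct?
Yes.

Two matrices over a field are similar if and only if they have the same invariant factors.

Both A and B have characteristic polynomial (x + 4)^2 and minimal polynomial (x + 4)^2. Computing further, both have invariant factors (x + 4)^2. Hence A and B are similar.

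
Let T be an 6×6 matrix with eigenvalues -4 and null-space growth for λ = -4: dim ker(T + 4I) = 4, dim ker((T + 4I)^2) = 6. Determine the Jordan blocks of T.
λ = -4: successive nullity increments [4, 2] count blocks of size ≥ k; block sizes are [2, 2, 1, 1].

Jordan blocks: (-4, 2), (-4, 2), (-4, 1), (-4, 1)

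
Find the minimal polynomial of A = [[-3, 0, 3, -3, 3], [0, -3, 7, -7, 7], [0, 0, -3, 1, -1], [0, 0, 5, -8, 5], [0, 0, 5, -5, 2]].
m_A(x) = (x + 3)^3

The characteristic polynomial factors as (x + 3)^5. The minimal polynomial is ∏(x - λ)^{k_λ} where k_λ is the size of the largest Jordan block at λ.

For λ = -3: rank(A + 3I) = 2, and the largest Jordan block has size 3 (the smallest k with rank((A + 3I)^k) = rank((A + 3I)^(k+1))).

So m_A(x) = (x + 3)^3.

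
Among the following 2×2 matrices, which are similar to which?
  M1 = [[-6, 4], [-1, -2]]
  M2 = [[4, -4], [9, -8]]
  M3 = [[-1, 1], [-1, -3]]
Characteristic polynomials: χ_{M1} = (x + 4)^2, χ_{M2} = (x + 2)^2, χ_{M3} = (x + 2)^2.

{M1}: invariant factors (x + 4)^2.

{M2, M3}: invariant factors (x + 2)^2.

Matrices are similar if and only if their invariant-factor lists agree; the partition into similarity classes is {M1}, {M2, M3}.

2 classes: {M1}, {M2, M3}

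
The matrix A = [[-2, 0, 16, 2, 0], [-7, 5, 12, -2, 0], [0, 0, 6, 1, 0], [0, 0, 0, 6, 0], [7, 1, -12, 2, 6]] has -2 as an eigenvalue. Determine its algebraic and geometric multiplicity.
algebraic multiplicity 1, geometric multiplicity 1

The characteristic polynomial is (x - 6)^3(x - 5)(x + 2), so the factor x + 2 appears with exponent 1: the algebraic multiplicity is 1.

rank(A + 2I) = 4, so the eigenspace has dimension 5 - 4 = 1: the geometric multiplicity is 1.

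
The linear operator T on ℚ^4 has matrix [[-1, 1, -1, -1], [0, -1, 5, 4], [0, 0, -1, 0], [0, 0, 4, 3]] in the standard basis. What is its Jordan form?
J = [[-1, 1, 0, 0], [0, -1, 1, 0], [0, 0, -1, 0], [0, 0, 0, 3]]

The characteristic polynomial is det(xI - A) = (x - 3)(x + 1)^3, so the eigenvalues are -1 (algebraic multiplicity 3), 3 (algebraic multiplicity 1).

For λ = -1: rank(A + I) = 3, rank((A + I)^2) = 2, rank((A + I)^3) = 1. The eigenspace has dimension 4 - 3 = 1, so there is 1 Jordan block; the rank sequence gives block sizes [3].

For λ = 3: algebraic multiplicity 1 gives one 1×1 block.

Assembling the blocks gives the Jordan form J above.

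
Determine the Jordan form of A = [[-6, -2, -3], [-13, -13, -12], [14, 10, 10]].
The characteristic polynomial is det(xI - A) = (x + 2)^2(x + 5), so the eigenvalues are -5 (algebraic multiplicity 1), -2 (algebraic multiplicity 2).

For λ = -5: algebraic multiplicity 1 gives one 1×1 block.

For λ = -2: rank(A + 2I) = 2, rank((A + 2I)^2) = 1. The eigenspace has dimension 3 - 2 = 1, so there is 1 Jordan block; the rank sequence gives block sizes [2].

Assembling the blocks gives the Jordan form J above.

J = [[-5, 0, 0], [0, -2, 1], [0, 0, -2]]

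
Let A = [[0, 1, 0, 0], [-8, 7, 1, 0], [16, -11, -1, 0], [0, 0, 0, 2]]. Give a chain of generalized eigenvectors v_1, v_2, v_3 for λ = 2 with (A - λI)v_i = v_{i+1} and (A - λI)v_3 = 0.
v_1 = [[0, 0, 1, 0]]^T, v_2 = [[0, 1, -3, 0]]^T, v_3 = [[1, 2, -2, 0]]^T

We seek v_1 ∈ ker((A - 2I)^3) \ ker((A - 2I)^2), then set v_{i+1} = (A - 2I) v_i.

One such chain is v_1 = [[0, 0, 1, 0]]^T, v_2 = [[0, 1, -3, 0]]^T, v_3 = [[1, 2, -2, 0]]^T. Check: (A - 2I) v_3 = [[0, 0, 0, 0]]^T = 0.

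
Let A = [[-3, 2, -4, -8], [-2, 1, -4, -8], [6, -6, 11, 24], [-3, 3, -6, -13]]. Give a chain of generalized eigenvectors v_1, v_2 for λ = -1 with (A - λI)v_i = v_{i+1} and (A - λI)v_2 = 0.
We seek v_1 ∈ ker((A + I)^2) \ ker(A + I), then set v_{i+1} = (A + I) v_i.

One such chain is v_1 = [[2, 3, -6, 3]]^T, v_2 = [[2, 2, -6, 3]]^T. Check: (A + I) v_2 = [[0, 0, 0, 0]]^T = 0.

v_1 = [[2, 3, -6, 3]]^T, v_2 = [[2, 2, -6, 3]]^T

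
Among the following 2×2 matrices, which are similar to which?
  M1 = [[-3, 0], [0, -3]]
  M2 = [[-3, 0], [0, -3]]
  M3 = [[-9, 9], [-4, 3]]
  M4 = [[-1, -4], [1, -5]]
2 classes: {M1, M2}, {M3, M4}

Characteristic polynomials: χ_{M1} = (x + 3)^2, χ_{M2} = (x + 3)^2, χ_{M3} = (x + 3)^2, χ_{M4} = (x + 3)^2.

{M1, M2}: invariant factors x + 3, x + 3.

{M3, M4}: invariant factors (x + 3)^2.

Matrices are similar if and only if their invariant-factor lists agree; the partition into similarity classes is {M1, M2}, {M3, M4}.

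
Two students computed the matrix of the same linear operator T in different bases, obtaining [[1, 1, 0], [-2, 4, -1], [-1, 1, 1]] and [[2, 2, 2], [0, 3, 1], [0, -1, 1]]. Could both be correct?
Both have characteristic polynomial (x - 2)^3, but the minimal polynomial of A is (x - 2)^3 while the minimal polynomial of B is (x - 2)^2. The minimal polynomial is a similarity invariant, so A and B are not similar.

No.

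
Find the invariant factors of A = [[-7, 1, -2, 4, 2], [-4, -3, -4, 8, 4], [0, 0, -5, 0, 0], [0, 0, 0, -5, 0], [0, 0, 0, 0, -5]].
x + 5, x + 5, x + 5, (x + 5)^2

The Jordan structure of A has elementary divisors (x + 5)^2, (x + 5), (x + 5), (x + 5). Arranging the block sizes at each eigenvalue in decreasing order and taking row products gives the invariant factors.

Invariant factors (smallest first, each dividing the next): x + 5, x + 5, x + 5, (x + 5)^2.

Check: the last factor (x + 5)^2 is the minimal polynomial, and the product (x + 5)^5 is the characteristic polynomial.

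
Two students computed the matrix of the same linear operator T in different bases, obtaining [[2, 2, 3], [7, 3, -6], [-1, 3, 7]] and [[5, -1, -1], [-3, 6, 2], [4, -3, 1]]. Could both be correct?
Two matrices over a field are similar if and only if they have the same invariant factors.

Both A and B have characteristic polynomial (x - 4)^3 and minimal polynomial (x - 4)^3. Computing further, both have invariant factors (x - 4)^3. Hence A and B are similar.

Yes.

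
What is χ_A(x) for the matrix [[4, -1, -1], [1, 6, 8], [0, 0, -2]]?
χ_A(x) = (x - 5)^2(x + 2)

xI - A = [[x - 4, 1, 1], [-1, x - 6, -8], [0, 0, x + 2]].

Expanding det(xI - A) along the first row:
det(xI - A) = + (x - 4)·det([[x - 6, -8], [0, x + 2]]) - (1)·det([[-1, -8], [0, x + 2]]) + (1)·det([[-1, x - 6], [0, 0]]).

Evaluating gives χ_A(x) = x^3 - 8x^2 + 5x + 50 = (x - 5)^2(x + 2).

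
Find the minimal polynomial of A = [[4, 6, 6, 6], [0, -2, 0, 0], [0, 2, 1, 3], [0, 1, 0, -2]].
m_A(x) = (x - 4)(x - 1)(x + 2)^2

The characteristic polynomial factors as (x - 4)(x - 1)(x + 2)^2. The minimal polynomial is ∏(x - λ)^{k_λ} where k_λ is the size of the largest Jordan block at λ.

For λ = -2: rank(A + 2I) = 3, and the largest Jordan block has size 2 (the smallest k with rank((A + 2I)^k) = rank((A + 2I)^(k+1))).
For λ = 1: rank(A - I) = 3, and the largest Jordan block has size 1 (the smallest k with rank((A - I)^k) = rank((A - I)^(k+1))).
For λ = 4: rank(A - 4I) = 3, and the largest Jordan block has size 1 (the smallest k with rank((A - 4I)^k) = rank((A - 4I)^(k+1))).

So m_A(x) = (x - 4)(x - 1)(x + 2)^2.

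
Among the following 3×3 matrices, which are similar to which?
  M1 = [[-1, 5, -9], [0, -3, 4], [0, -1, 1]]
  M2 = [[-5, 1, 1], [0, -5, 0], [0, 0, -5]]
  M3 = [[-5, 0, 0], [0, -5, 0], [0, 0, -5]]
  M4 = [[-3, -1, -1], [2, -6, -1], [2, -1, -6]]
3 classes: {M1}, {M2, M4}, {M3}

Characteristic polynomials: χ_{M1} = (x + 1)^3, χ_{M2} = (x + 5)^3, χ_{M3} = (x + 5)^3, χ_{M4} = (x + 5)^3.

{M1}: invariant factors (x + 1)^3.

{M2, M4}: invariant factors x + 5, (x + 5)^2.

{M3}: invariant factors x + 5, x + 5, x + 5.

Matrices are similar if and only if their invariant-factor lists agree; the partition into similarity classes is {M1}, {M2, M4}, {M3}.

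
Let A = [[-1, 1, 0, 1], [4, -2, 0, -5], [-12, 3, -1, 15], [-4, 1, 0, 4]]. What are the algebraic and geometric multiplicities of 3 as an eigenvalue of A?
The characteristic polynomial is (x - 3)(x + 1)^3, so the factor x - 3 appears with exponent 1: the algebraic multiplicity is 1.

rank(A - 3I) = 3, so the eigenspace has dimension 4 - 3 = 1: the geometric multiplicity is 1.

algebraic multiplicity 1, geometric multiplicity 1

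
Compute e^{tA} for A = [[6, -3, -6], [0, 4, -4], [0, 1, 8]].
e^{tA} = [[e^{6*t}, -3*t*e^{6*t}, -6*t*e^{6*t}], [0, (1 - 2*t)*e^{6*t}, -4*t*e^{6*t}], [0, t*e^{6*t}, (2*t + 1)*e^{6*t}]]

A has Jordan form J = [[6, 1, 0], [0, 6, 0], [0, 0, 6]] with A = PJP^{-1}, so e^{tA} = P e^{tJ} P^{-1}.

For a Jordan block J_k(λ), e^{tJ_k(λ)} = e^{λt} · (I + tN + t^2 N^2/2! + ... + t^{k-1} N^{k-1}/(k-1)!) where N is the nilpotent superdiagonal part.

Assembling the blocks and conjugating back gives the entries of e^{tA} as shown above.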